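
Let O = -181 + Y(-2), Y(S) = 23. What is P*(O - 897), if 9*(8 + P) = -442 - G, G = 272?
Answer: 276410/3 ≈ 92137.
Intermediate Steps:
P = -262/3 (P = -8 + (-442 - 1*272)/9 = -8 + (-442 - 272)/9 = -8 + (⅑)*(-714) = -8 - 238/3 = -262/3 ≈ -87.333)
O = -158 (O = -181 + 23 = -158)
P*(O - 897) = -262*(-158 - 897)/3 = -262/3*(-1055) = 276410/3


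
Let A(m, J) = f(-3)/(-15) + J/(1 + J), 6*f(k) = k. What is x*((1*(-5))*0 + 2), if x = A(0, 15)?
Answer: 233/120 ≈ 1.9417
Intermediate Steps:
f(k) = k/6
A(m, J) = 1/30 + J/(1 + J) (A(m, J) = ((1/6)*(-3))/(-15) + J/(1 + J) = -1/2*(-1/15) + J/(1 + J) = 1/30 + J/(1 + J))
x = 233/240 (x = (1 + 31*15)/(30*(1 + 15)) = (1/30)*(1 + 465)/16 = (1/30)*(1/16)*466 = 233/240 ≈ 0.97083)
x*((1*(-5))*0 + 2) = 233*((1*(-5))*0 + 2)/240 = 233*(-5*0 + 2)/240 = 233*(0 + 2)/240 = (233/240)*2 = 233/120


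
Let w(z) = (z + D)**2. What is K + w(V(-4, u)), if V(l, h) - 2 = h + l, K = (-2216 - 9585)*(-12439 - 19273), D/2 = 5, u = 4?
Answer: 374233456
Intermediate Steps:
D = 10 (D = 2*5 = 10)
K = 374233312 (K = -11801*(-31712) = 374233312)
V(l, h) = 2 + h + l (V(l, h) = 2 + (h + l) = 2 + h + l)
w(z) = (10 + z)**2 (w(z) = (z + 10)**2 = (10 + z)**2)
K + w(V(-4, u)) = 374233312 + (10 + (2 + 4 - 4))**2 = 374233312 + (10 + 2)**2 = 374233312 + 12**2 = 374233312 + 144 = 374233456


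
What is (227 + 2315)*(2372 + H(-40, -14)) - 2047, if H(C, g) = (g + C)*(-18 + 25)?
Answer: 5066701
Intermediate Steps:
H(C, g) = 7*C + 7*g (H(C, g) = (C + g)*7 = 7*C + 7*g)
(227 + 2315)*(2372 + H(-40, -14)) - 2047 = (227 + 2315)*(2372 + (7*(-40) + 7*(-14))) - 2047 = 2542*(2372 + (-280 - 98)) - 2047 = 2542*(2372 - 378) - 2047 = 2542*1994 - 2047 = 5068748 - 2047 = 5066701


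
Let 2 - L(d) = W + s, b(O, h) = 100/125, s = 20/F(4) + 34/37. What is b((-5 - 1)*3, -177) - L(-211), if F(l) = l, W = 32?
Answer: 6793/185 ≈ 36.719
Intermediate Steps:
s = 219/37 (s = 20/4 + 34/37 = 20*(1/4) + 34*(1/37) = 5 + 34/37 = 219/37 ≈ 5.9189)
b(O, h) = 4/5 (b(O, h) = 100*(1/125) = 4/5)
L(d) = -1329/37 (L(d) = 2 - (32 + 219/37) = 2 - 1*1403/37 = 2 - 1403/37 = -1329/37)
b((-5 - 1)*3, -177) - L(-211) = 4/5 - 1*(-1329/37) = 4/5 + 1329/37 = 6793/185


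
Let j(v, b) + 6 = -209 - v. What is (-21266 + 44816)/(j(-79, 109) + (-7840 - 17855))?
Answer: -23550/25831 ≈ -0.91170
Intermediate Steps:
j(v, b) = -215 - v (j(v, b) = -6 + (-209 - v) = -215 - v)
(-21266 + 44816)/(j(-79, 109) + (-7840 - 17855)) = (-21266 + 44816)/((-215 - 1*(-79)) + (-7840 - 17855)) = 23550/((-215 + 79) - 25695) = 23550/(-136 - 25695) = 23550/(-25831) = 23550*(-1/25831) = -23550/25831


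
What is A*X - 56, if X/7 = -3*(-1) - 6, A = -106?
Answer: 2170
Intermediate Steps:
X = -21 (X = 7*(-3*(-1) - 6) = 7*(3 - 6) = 7*(-3) = -21)
A*X - 56 = -106*(-21) - 56 = 2226 - 56 = 2170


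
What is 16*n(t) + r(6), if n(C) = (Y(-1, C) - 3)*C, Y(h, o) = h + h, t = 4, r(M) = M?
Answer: -314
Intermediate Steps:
Y(h, o) = 2*h
n(C) = -5*C (n(C) = (2*(-1) - 3)*C = (-2 - 3)*C = -5*C)
16*n(t) + r(6) = 16*(-5*4) + 6 = 16*(-20) + 6 = -320 + 6 = -314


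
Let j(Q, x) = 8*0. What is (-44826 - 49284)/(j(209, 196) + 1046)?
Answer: -47055/523 ≈ -89.971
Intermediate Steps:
j(Q, x) = 0
(-44826 - 49284)/(j(209, 196) + 1046) = (-44826 - 49284)/(0 + 1046) = -94110/1046 = -94110*1/1046 = -47055/523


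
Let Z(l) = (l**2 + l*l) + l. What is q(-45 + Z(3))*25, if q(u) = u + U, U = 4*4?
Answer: -200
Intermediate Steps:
U = 16
Z(l) = l + 2*l**2 (Z(l) = (l**2 + l**2) + l = 2*l**2 + l = l + 2*l**2)
q(u) = 16 + u (q(u) = u + 16 = 16 + u)
q(-45 + Z(3))*25 = (16 + (-45 + 3*(1 + 2*3)))*25 = (16 + (-45 + 3*(1 + 6)))*25 = (16 + (-45 + 3*7))*25 = (16 + (-45 + 21))*25 = (16 - 24)*25 = -8*25 = -200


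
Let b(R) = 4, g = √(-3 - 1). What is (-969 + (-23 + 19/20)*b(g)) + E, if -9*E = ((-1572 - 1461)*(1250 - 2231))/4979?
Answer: -27971979/24895 ≈ -1123.6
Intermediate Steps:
g = 2*I (g = √(-4) = 2*I ≈ 2.0*I)
E = -330597/4979 (E = -(-1572 - 1461)*(1250 - 2231)/(9*4979) = -(-3033*(-981))/(9*4979) = -330597/4979 ≈ -66.398)
(-969 + (-23 + 19/20)*b(g)) + E = (-969 + (-23 + 19/20)*4) - 330597/4979 = (-969 - 441/20*4) - 330597/4979 = (-969 - 441/5) - 330597/4979 = -5286/5 - 330597/4979 = -27971979/24895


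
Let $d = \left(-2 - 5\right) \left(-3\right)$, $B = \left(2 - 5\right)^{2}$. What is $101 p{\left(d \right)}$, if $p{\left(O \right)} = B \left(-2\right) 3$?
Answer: $-5454$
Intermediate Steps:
$B = 9$ ($B = \left(-3\right)^{2} = 9$)
$d = 21$ ($d = \left(-7\right) \left(-3\right) = 21$)
$p{\left(O \right)} = -54$ ($p{\left(O \right)} = 9 \left(-2\right) 3 = \left(-18\right) 3 = -54$)
$101 p{\left(d \right)} = 101 \left(-54\right) = -5454$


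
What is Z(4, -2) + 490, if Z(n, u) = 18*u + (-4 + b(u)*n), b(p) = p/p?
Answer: 454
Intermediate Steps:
b(p) = 1
Z(n, u) = -4 + n + 18*u (Z(n, u) = 18*u + (-4 + 1*n) = 18*u + (-4 + n) = -4 + n + 18*u)
Z(4, -2) + 490 = (-4 + 4 + 18*(-2)) + 490 = (-4 + 4 - 36) + 490 = -36 + 490 = 454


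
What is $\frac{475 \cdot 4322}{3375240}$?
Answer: $\frac{205295}{337524} \approx 0.60824$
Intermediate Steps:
$\frac{475 \cdot 4322}{3375240} = 2052950 \cdot \frac{1}{3375240} = \frac{205295}{337524}$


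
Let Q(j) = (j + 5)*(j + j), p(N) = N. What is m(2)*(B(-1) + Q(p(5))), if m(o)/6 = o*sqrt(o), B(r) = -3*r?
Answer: 1236*sqrt(2) ≈ 1748.0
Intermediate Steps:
Q(j) = 2*j*(5 + j) (Q(j) = (5 + j)*(2*j) = 2*j*(5 + j))
m(o) = 6*o**(3/2) (m(o) = 6*(o*sqrt(o)) = 6*o**(3/2))
m(2)*(B(-1) + Q(p(5))) = (6*2**(3/2))*(-3*(-1) + 2*5*(5 + 5)) = (6*(2*sqrt(2)))*(3 + 2*5*10) = (12*sqrt(2))*(3 + 100) = (12*sqrt(2))*103 = 1236*sqrt(2)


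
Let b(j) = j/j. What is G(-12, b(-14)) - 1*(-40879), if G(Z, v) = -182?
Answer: 40697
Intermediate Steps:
b(j) = 1
G(-12, b(-14)) - 1*(-40879) = -182 - 1*(-40879) = -182 + 40879 = 40697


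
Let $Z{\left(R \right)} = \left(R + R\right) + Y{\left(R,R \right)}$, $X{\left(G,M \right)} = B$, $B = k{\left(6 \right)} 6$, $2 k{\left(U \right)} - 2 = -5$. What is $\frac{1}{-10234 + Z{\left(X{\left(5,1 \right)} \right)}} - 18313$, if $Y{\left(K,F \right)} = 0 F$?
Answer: $- \frac{187744877}{10252} \approx -18313.0$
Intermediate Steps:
$k{\left(U \right)} = - \frac{3}{2}$ ($k{\left(U \right)} = 1 + \frac{1}{2} \left(-5\right) = 1 - \frac{5}{2} = - \frac{3}{2}$)
$Y{\left(K,F \right)} = 0$
$B = -9$ ($B = \left(- \frac{3}{2}\right) 6 = -9$)
$X{\left(G,M \right)} = -9$
$Z{\left(R \right)} = 2 R$ ($Z{\left(R \right)} = \left(R + R\right) + 0 = 2 R + 0 = 2 R$)
$\frac{1}{-10234 + Z{\left(X{\left(5,1 \right)} \right)}} - 18313 = \frac{1}{-10234 + 2 \left(-9\right)} - 18313 = \frac{1}{-10234 - 18} - 18313 = \frac{1}{-10252} - 18313 = - \frac{1}{10252} - 18313 = - \frac{187744877}{10252}$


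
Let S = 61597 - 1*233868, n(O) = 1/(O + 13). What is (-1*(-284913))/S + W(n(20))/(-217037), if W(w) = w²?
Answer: -6121829630980/3701528921673 ≈ -1.6539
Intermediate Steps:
n(O) = 1/(13 + O)
S = -172271 (S = 61597 - 233868 = -172271)
(-1*(-284913))/S + W(n(20))/(-217037) = -1*(-284913)/(-172271) + (1/(13 + 20))²/(-217037) = 284913*(-1/172271) + (1/33)²*(-1/217037) = -284913/172271 + (1/33)²*(-1/217037) = -284913/172271 + (1/1089)*(-1/217037) = -284913/172271 - 1/236353293 = -6121829630980/3701528921673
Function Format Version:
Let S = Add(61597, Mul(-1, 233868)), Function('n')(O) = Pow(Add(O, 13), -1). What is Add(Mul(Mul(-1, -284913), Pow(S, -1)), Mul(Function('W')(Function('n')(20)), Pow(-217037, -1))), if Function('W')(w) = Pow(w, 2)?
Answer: Rational(-6121829630980, 3701528921673) ≈ -1.6539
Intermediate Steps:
Function('n')(O) = Pow(Add(13, O), -1)
S = -172271 (S = Add(61597, -233868) = -172271)
Add(Mul(Mul(-1, -284913), Pow(S, -1)), Mul(Function('W')(Function('n')(20)), Pow(-217037, -1))) = Add(Mul(Mul(-1, -284913), Pow(-172271, -1)), Mul(Pow(Pow(Add(13, 20), -1), 2), Pow(-217037, -1))) = Add(Mul(284913, Rational(-1, 172271)), Mul(Pow(Pow(33, -1), 2), Rational(-1, 217037))) = Add(Rational(-284913, 172271), Mul(Pow(Rational(1, 33), 2), Rational(-1, 217037))) = Add(Rational(-284913, 172271), Mul(Rational(1, 1089), Rational(-1, 217037))) = Add(Rational(-284913, 172271), Rational(-1, 236353293)) = Rational(-6121829630980, 3701528921673)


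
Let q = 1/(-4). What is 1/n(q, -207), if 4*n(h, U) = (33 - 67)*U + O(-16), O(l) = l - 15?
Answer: 4/7007 ≈ 0.00057086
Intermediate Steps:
q = -1/4 ≈ -0.25000
O(l) = -15 + l
n(h, U) = -31/4 - 17*U/2 (n(h, U) = ((33 - 67)*U + (-15 - 16))/4 = (-34*U - 31)/4 = (-31 - 34*U)/4 = -31/4 - 17*U/2)
1/n(q, -207) = 1/(-31/4 - 17/2*(-207)) = 1/(-31/4 + 3519/2) = 1/(7007/4) = 4/7007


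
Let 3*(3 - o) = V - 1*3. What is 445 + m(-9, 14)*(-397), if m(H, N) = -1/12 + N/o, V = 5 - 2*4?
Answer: -38011/60 ≈ -633.52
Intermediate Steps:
V = -3 (V = 5 - 8 = -3)
o = 5 (o = 3 - (-3 - 1*3)/3 = 3 - (-3 - 3)/3 = 3 - ⅓*(-6) = 3 + 2 = 5)
m(H, N) = -1/12 + N/5
445 + m(-9, 14)*(-397) = 445 + (-1/12 + (⅕)*14)*(-397) = 445 + (-1/12 + 14/5)*(-397) = 445 + (163/60)*(-397) = 445 - 64711/60 = -38011/60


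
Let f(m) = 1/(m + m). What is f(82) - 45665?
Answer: -7489059/164 ≈ -45665.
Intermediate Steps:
f(m) = 1/(2*m)
f(82) - 45665 = (½)/82 - 45665 = (½)*(1/82) - 45665 = 1/164 - 45665 = -7489059/164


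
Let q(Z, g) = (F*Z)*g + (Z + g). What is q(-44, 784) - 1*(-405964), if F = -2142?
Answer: 74297136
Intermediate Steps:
q(Z, g) = Z + g - 2142*Z*g (q(Z, g) = (-2142*Z)*g + (Z + g) = -2142*Z*g + (Z + g) = Z + g - 2142*Z*g)
q(-44, 784) - 1*(-405964) = (-44 + 784 - 2142*(-44)*784) - 1*(-405964) = (-44 + 784 + 73890432) + 405964 = 73891172 + 405964 = 74297136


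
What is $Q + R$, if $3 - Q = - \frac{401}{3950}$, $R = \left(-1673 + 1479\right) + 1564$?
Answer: $\frac{5423751}{3950} \approx 1373.1$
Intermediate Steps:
$R = 1370$ ($R = -194 + 1564 = 1370$)
$Q = \frac{12251}{3950}$ ($Q = 3 - - \frac{401}{3950} = 3 + \frac{401}{3950} = \frac{12251}{3950} \approx 3.1015$)
$Q + R = \frac{12251}{3950} + 1370 = \frac{5423751}{3950}$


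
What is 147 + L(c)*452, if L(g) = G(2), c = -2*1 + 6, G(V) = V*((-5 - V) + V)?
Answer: -4373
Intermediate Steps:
G(V) = -5*V (G(V) = V*(-5) = -5*V)
c = 4 (c = -2 + 6 = 4)
L(g) = -10 (L(g) = -5*2 = -10)
147 + L(c)*452 = 147 - 10*452 = 147 - 4520 = -4373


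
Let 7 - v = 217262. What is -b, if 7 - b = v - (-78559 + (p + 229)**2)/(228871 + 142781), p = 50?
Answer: -40372928053/185826 ≈ -2.1726e+5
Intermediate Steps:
v = -217255 (v = 7 - 1*217262 = 7 - 217262 = -217255)
b = 40372928053/185826 (b = 7 - (-217255 - (-78559 + (50 + 229)**2)/(228871 + 142781)) = 7 - (-217255 - (-78559 + 279**2)/371652) = 7 - (-217255 - (-78559 + 77841)/371652) = 7 - (-217255 - (-718)/371652) = 7 - (-217255 - 1*(-359/185826)) = 7 - (-217255 + 359/185826) = 7 - 1*(-40371627271/185826) = 7 + 40371627271/185826 = 40372928053/185826 ≈ 2.1726e+5)
-b = -1*40372928053/185826 = -40372928053/185826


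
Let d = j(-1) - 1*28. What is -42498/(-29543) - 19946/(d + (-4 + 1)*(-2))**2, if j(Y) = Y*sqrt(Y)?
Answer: -274618247424/6949252175 + 877624*I/235225 ≈ -39.518 + 3.731*I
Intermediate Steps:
j(Y) = Y**(3/2)
d = -28 - I (d = (-1)**(3/2) - 1*28 = -I - 28 = -28 - I ≈ -28.0 - 1.0*I)
-42498/(-29543) - 19946/(d + (-4 + 1)*(-2))**2 = -42498/(-29543) - 19946/((-28 - I) + (-4 + 1)*(-2))**2 = -42498*(-1/29543) - 19946/((-28 - I) - 3*(-2))**2 = 42498/29543 - 19946/((-28 - I) + 6)**2 = 42498/29543 - 19946/(-22 - I)**2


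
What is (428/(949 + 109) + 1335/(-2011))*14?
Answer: -3862054/1063819 ≈ -3.6304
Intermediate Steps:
(428/(949 + 109) + 1335/(-2011))*14 = (428/1058 + 1335*(-1/2011))*14 = (428*(1/1058) - 1335/2011)*14 = (214/529 - 1335/2011)*14 = -275861/1063819*14 = -3862054/1063819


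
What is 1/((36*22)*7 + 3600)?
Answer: 1/9144 ≈ 0.00010936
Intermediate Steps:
1/((36*22)*7 + 3600) = 1/(792*7 + 3600) = 1/(5544 + 3600) = 1/9144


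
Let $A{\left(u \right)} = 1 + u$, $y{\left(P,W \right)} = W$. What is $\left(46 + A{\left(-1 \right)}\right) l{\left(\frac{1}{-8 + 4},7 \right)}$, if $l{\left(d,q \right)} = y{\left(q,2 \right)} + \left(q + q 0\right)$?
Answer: $414$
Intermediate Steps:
$l{\left(d,q \right)} = 2 + q$ ($l{\left(d,q \right)} = 2 + \left(q + q 0\right) = 2 + \left(q + 0\right) = 2 + q$)
$\left(46 + A{\left(-1 \right)}\right) l{\left(\frac{1}{-8 + 4},7 \right)} = \left(46 + \left(1 - 1\right)\right) \left(2 + 7\right) = \left(46 + 0\right) 9 = 46 \cdot 9 = 414$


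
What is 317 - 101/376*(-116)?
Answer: 32727/94 ≈ 348.16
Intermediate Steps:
317 - 101/376*(-116) = 317 + 2929/94 = 32727/94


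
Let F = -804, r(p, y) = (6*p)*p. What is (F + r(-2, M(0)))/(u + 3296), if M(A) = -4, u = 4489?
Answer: -52/519 ≈ -0.10019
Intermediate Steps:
r(p, y) = 6*p**2
(F + r(-2, M(0)))/(u + 3296) = (-804 + 6*(-2)**2)/(4489 + 3296) = (-804 + 6*4)/7785 = (-804 + 24)*(1/7785) = -780*1/7785 = -52/519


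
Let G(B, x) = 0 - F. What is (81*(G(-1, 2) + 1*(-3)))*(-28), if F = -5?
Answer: -4536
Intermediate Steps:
G(B, x) = 5 (G(B, x) = 0 - 1*(-5) = 0 + 5 = 5)
(81*(G(-1, 2) + 1*(-3)))*(-28) = (81*(5 + 1*(-3)))*(-28) = (81*(5 - 3))*(-28) = (81*2)*(-28) = 162*(-28) = -4536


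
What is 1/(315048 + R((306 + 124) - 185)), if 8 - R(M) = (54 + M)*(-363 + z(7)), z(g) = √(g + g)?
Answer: 423593/179429778035 + 299*√14/179429778035 ≈ 2.3670e-6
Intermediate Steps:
z(g) = √2*√g (z(g) = √(2*g) = √2*√g)
R(M) = 8 - (-363 + √14)*(54 + M) (R(M) = 8 - (54 + M)*(-363 + √2*√7) = 8 - (54 + M)*(-363 + √14) = 8 - (-363 + √14)*(54 + M))
1/(315048 + R((306 + 124) - 185)) = 1/(315048 + (19610 - 54*√14 + 363*((306 + 124) - 185) - ((306 + 124) - 185)*√14)) = 1/(315048 + (19610 - 54*√14 + 363*(430 - 185) - (430 - 185)*√14)) = 1/(315048 + (19610 - 54*√14 + 363*245 - 1*245*√14)) = 1/(315048 + (19610 - 54*√14 + 88935 - 245*√14)) = 1/(315048 + (108545 - 299*√14)) = 1/(423593 - 299*√14)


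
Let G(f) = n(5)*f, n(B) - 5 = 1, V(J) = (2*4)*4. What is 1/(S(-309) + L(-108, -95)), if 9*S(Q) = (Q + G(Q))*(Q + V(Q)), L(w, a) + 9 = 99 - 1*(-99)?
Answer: 3/200284 ≈ 1.4979e-5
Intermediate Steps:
V(J) = 32 (V(J) = 8*4 = 32)
n(B) = 6 (n(B) = 5 + 1 = 6)
G(f) = 6*f
L(w, a) = 189 (L(w, a) = -9 + (99 - 1*(-99)) = -9 + (99 + 99) = -9 + 198 = 189)
S(Q) = 7*Q*(32 + Q)/9 (S(Q) = ((Q + 6*Q)*(Q + 32))/9 = ((7*Q)*(32 + Q))/9 = (7*Q*(32 + Q))/9 = 7*Q*(32 + Q)/9)
1/(S(-309) + L(-108, -95)) = 1/((7/9)*(-309)*(32 - 309) + 189) = 1/((7/9)*(-309)*(-277) + 189) = 1/(199717/3 + 189) = 1/(200284/3) = 3/200284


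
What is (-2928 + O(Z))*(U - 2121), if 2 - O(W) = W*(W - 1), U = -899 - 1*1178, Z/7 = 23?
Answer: 120423828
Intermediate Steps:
Z = 161 (Z = 7*23 = 161)
U = -2077 (U = -899 - 1178 = -2077)
O(W) = 2 - W*(-1 + W) (O(W) = 2 - W*(W - 1) = 2 - W*(-1 + W))
(-2928 + O(Z))*(U - 2121) = (-2928 + (2 + 161 - 1*161²))*(-2077 - 2121) = (-2928 + (2 + 161 - 1*25921))*(-4198) = (-2928 + (2 + 161 - 25921))*(-4198) = (-2928 - 25758)*(-4198) = -28686*(-4198) = 120423828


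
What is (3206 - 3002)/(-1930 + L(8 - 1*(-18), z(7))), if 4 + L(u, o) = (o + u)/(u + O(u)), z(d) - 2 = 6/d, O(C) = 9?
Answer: -4165/39469 ≈ -0.10553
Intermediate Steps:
z(d) = 2 + 6/d
L(u, o) = -4 + (o + u)/(9 + u) (L(u, o) = -4 + (o + u)/(u + 9) = -4 + (o + u)/(9 + u))
(3206 - 3002)/(-1930 + L(8 - 1*(-18), z(7))) = (3206 - 3002)/(-1930 + (-36 + (2 + 6/7) - 3*(8 - 1*(-18)))/(9 + (8 - 1*(-18)))) = 204/(-1930 + (-36 + (2 + 6*(⅐)) - 3*(8 + 18))/(9 + (8 + 18))) = 204/(-1930 + (-36 + (2 + 6/7) - 3*26)/(9 + 26)) = 204/(-1930 + (-36 + 20/7 - 78)/35) = 204/(-1930 + (1/35)*(-778/7)) = 204/(-1930 - 778/245) = 204/(-473628/245) = 204*(-245/473628) = -4165/39469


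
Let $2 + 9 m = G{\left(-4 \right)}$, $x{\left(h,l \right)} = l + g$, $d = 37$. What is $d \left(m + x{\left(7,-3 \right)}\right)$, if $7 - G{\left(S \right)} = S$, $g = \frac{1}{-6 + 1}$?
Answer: $- \frac{407}{5} \approx -81.4$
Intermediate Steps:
$g = - \frac{1}{5}$ ($g = \frac{1}{-5} = - \frac{1}{5} \approx -0.2$)
$G{\left(S \right)} = 7 - S$
$x{\left(h,l \right)} = - \frac{1}{5} + l$ ($x{\left(h,l \right)} = l - \frac{1}{5} = - \frac{1}{5} + l$)
$m = 1$ ($m = - \frac{2}{9} + \frac{7 - -4}{9} = - \frac{2}{9} + \frac{7 + 4}{9} = - \frac{2}{9} + \frac{1}{9} \cdot 11 = - \frac{2}{9} + \frac{11}{9} = 1$)
$d \left(m + x{\left(7,-3 \right)}\right) = 37 \left(1 - \frac{16}{5}\right) = 37 \left(- \frac{11}{5}\right) = - \frac{407}{5}$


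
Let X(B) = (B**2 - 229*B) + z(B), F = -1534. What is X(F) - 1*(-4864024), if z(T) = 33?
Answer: 7568499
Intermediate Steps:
X(B) = 33 + B**2 - 229*B (X(B) = (B**2 - 229*B) + 33 = 33 + B**2 - 229*B)
X(F) - 1*(-4864024) = (33 + (-1534)**2 - 229*(-1534)) - 1*(-4864024) = (33 + 2353156 + 351286) + 4864024 = 2704475 + 4864024 = 7568499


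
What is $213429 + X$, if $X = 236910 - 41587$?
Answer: $408752$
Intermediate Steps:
$X = 195323$ ($X = 236910 - 41587 = 195323$)
$213429 + X = 213429 + 195323 = 408752$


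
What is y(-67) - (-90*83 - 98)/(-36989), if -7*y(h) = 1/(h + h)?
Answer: -7061795/34695682 ≈ -0.20354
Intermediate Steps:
y(h) = -1/(14*h) (y(h) = -1/(7*(h + h)) = -1/(2*h)/7 = -1/(14*h))
y(-67) - (-90*83 - 98)/(-36989) = -1/14/(-67) - (-90*83 - 98)/(-36989) = -1/14*(-1/67) - (-7470 - 98)*(-1)/36989 = 1/938 - (-7568)*(-1)/36989 = 1/938 - 1*7568/36989 = 1/938 - 7568/36989 = -7061795/34695682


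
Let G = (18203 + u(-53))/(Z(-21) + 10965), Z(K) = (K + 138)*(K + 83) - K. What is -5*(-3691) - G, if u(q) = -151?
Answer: 84150287/4560 ≈ 18454.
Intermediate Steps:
Z(K) = -K + (83 + K)*(138 + K) (Z(K) = (138 + K)*(83 + K) - K = (83 + K)*(138 + K) - K = -K + (83 + K)*(138 + K))
G = 4513/4560 (G = (18203 - 151)/((11454 + (-21)² + 220*(-21)) + 10965) = 18052/((11454 + 441 - 4620) + 10965) = 18052/(7275 + 10965) = 18052/18240 = 18052*(1/18240) = 4513/4560 ≈ 0.98969)
-5*(-3691) - G = -5*(-3691) - 1*4513/4560 = 18455 - 4513/4560 = 84150287/4560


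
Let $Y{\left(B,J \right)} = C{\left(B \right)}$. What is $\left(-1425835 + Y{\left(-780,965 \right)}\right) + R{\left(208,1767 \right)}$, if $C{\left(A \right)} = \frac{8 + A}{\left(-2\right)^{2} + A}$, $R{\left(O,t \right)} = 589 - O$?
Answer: $- \frac{276537883}{194} \approx -1.4255 \cdot 10^{6}$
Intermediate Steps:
$C{\left(A \right)} = \frac{8 + A}{4 + A}$
$Y{\left(B,J \right)} = \frac{8 + B}{4 + B}$
$\left(-1425835 + Y{\left(-780,965 \right)}\right) + R{\left(208,1767 \right)} = \left(-1425835 + \frac{8 - 780}{4 - 780}\right) + \left(589 - 208\right) = \left(-1425835 + \frac{1}{-776} \left(-772\right)\right) + \left(589 - 208\right) = \left(-1425835 - - \frac{193}{194}\right) + 381 = \left(-1425835 + \frac{193}{194}\right) + 381 = - \frac{276611797}{194} + 381 = - \frac{276537883}{194}$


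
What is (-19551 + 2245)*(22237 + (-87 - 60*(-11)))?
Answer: -394749860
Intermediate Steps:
(-19551 + 2245)*(22237 + (-87 - 60*(-11))) = -17306*(22237 + (-87 + 660)) = -17306*(22237 + 573) = -17306*22810 = -394749860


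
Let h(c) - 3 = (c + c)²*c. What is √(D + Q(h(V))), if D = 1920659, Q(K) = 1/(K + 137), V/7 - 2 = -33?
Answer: √802168649800102910346/20436556 ≈ 1385.9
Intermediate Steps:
V = -217 (V = 14 + 7*(-33) = 14 - 231 = -217)
h(c) = 3 + 4*c³ (h(c) = 3 + (c + c)²*c = 3 + (2*c)²*c = 3 + (4*c²)*c = 3 + 4*c³)
Q(K) = 1/(137 + K)
√(D + Q(h(V))) = √(1920659 + 1/(137 + (3 + 4*(-217)³))) = √(1920659 + 1/(137 + (3 + 4*(-10218313)))) = √(1920659 + 1/(137 + (3 - 40873252))) = √(1920659 + 1/(137 - 40873249)) = √(1920659 + 1/(-40873112)) = √(1920659 - 1/40873112) = √(78503310420807/40873112) = √802168649800102910346/20436556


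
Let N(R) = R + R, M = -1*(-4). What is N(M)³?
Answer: 512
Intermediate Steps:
M = 4
N(R) = 2*R
N(M)³ = (2*4)³ = 8³ = 512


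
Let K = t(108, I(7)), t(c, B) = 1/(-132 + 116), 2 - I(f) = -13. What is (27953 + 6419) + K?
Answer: 549951/16 ≈ 34372.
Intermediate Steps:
I(f) = 15 (I(f) = 2 - 1*(-13) = 2 + 13 = 15)
t(c, B) = -1/16 (t(c, B) = 1/(-16) = -1/16)
K = -1/16 ≈ -0.062500
(27953 + 6419) + K = (27953 + 6419) - 1/16 = 34372 - 1/16 = 549951/16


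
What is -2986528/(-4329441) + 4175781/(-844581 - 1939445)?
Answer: -9764225866693/12053276309466 ≈ -0.81009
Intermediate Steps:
-2986528/(-4329441) + 4175781/(-844581 - 1939445) = -2986528*(-1/4329441) + 4175781/(-2784026) = 2986528/4329441 + 4175781*(-1/2784026) = 2986528/4329441 - 4175781/2784026 = -9764225866693/12053276309466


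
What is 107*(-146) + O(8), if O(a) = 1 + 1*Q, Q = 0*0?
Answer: -15621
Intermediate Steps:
Q = 0
O(a) = 1 (O(a) = 1 + 1*0 = 1 + 0 = 1)
107*(-146) + O(8) = 107*(-146) + 1 = -15622 + 1 = -15621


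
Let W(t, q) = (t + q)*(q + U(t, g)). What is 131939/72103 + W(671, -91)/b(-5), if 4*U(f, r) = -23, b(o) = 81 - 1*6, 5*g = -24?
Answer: -269077628/360515 ≈ -746.37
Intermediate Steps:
g = -24/5 (g = (⅕)*(-24) = -24/5 ≈ -4.8000)
b(o) = 75 (b(o) = 81 - 6 = 75)
U(f, r) = -23/4 (U(f, r) = (¼)*(-23) = -23/4)
W(t, q) = (-23/4 + q)*(q + t) (W(t, q) = (t + q)*(q - 23/4) = (q + t)*(-23/4 + q) = (-23/4 + q)*(q + t))
131939/72103 + W(671, -91)/b(-5) = 131939/72103 + ((-91)² - 23/4*(-91) - 23/4*671 - 91*671)/75 = 131939*(1/72103) + (8281 + 2093/4 - 15433/4 - 61061)*(1/75) = 131939/72103 - 56115*1/75 = 131939/72103 - 3741/5 = -269077628/360515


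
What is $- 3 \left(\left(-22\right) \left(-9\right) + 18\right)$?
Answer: $-648$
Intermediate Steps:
$- 3 \left(\left(-22\right) \left(-9\right) + 18\right) = - 3 \left(198 + 18\right) = \left(-3\right) 216 = -648$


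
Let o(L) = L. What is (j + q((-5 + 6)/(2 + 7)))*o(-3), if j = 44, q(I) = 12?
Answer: -168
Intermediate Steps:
(j + q((-5 + 6)/(2 + 7)))*o(-3) = (44 + 12)*(-3) = 56*(-3) = -168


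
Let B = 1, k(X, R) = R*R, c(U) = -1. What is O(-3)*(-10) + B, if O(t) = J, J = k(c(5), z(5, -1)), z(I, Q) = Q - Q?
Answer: 1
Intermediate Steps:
z(I, Q) = 0
k(X, R) = R**2
J = 0 (J = 0**2 = 0)
O(t) = 0
O(-3)*(-10) + B = 0*(-10) + 1 = 0 + 1 = 1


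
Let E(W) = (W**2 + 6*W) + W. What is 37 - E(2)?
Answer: 19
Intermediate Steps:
E(W) = W**2 + 7*W
37 - E(2) = 37 - 2*(7 + 2) = 37 - 2*9 = 37 - 1*18 = 37 - 18 = 19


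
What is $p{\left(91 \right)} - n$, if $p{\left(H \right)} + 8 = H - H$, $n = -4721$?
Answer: $4713$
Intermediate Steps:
$p{\left(H \right)} = -8$ ($p{\left(H \right)} = -8 + \left(H - H\right) = -8 + 0 = -8$)
$p{\left(91 \right)} - n = -8 - -4721 = -8 + 4721 = 4713$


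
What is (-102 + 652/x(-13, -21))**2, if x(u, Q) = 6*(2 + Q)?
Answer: 37699600/3249 ≈ 11603.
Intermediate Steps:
x(u, Q) = 12 + 6*Q
(-102 + 652/x(-13, -21))**2 = (-102 + 652/(12 + 6*(-21)))**2 = (-102 + 652/(12 - 126))**2 = (-102 + 652/(-114))**2 = (-102 + 652*(-1/114))**2 = (-102 - 326/57)**2 = (-6140/57)**2 = 37699600/3249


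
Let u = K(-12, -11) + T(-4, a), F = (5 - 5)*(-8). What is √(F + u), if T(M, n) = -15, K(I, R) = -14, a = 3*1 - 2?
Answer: I*√29 ≈ 5.3852*I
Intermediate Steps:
F = 0 (F = 0*(-8) = 0)
a = 1 (a = 3 - 2 = 1)
u = -29 (u = -14 - 15 = -29)
√(F + u) = √(0 - 29) = √(-29) = I*√29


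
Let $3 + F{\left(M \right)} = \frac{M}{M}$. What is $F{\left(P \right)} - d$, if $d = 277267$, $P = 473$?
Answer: $-277269$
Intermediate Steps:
$F{\left(M \right)} = -2$ ($F{\left(M \right)} = -3 + \frac{M}{M} = -3 + 1 = -2$)
$F{\left(P \right)} - d = -2 - 277267 = -277269$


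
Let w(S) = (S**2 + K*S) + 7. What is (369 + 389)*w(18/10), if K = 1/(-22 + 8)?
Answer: 1341281/175 ≈ 7664.5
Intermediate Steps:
K = -1/14 (K = 1/(-14) = -1/14 ≈ -0.071429)
w(S) = 7 + S**2 - S/14 (w(S) = (S**2 - S/14) + 7 = 7 + S**2 - S/14)
(369 + 389)*w(18/10) = (369 + 389)*(7 + (18/10)**2 - 9/(7*10)) = 758*(7 + (18*(1/10))**2 - 9/(7*10)) = 758*(7 + (9/5)**2 - 1/14*9/5) = 758*(7 + 81/25 - 9/70) = 758*(3539/350) = 1341281/175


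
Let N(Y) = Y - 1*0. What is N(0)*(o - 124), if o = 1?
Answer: 0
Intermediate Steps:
N(Y) = Y (N(Y) = Y + 0 = Y)
N(0)*(o - 124) = 0*(1 - 124) = 0*(-123) = 0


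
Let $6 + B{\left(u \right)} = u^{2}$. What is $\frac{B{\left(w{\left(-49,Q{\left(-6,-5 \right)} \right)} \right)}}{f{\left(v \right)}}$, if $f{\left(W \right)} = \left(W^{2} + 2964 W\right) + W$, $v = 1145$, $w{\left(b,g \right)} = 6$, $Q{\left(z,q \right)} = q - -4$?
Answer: $\frac{1}{156865} \approx 6.3749 \cdot 10^{-6}$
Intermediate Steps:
$Q{\left(z,q \right)} = 4 + q$ ($Q{\left(z,q \right)} = q + 4 = 4 + q$)
$f{\left(W \right)} = W^{2} + 2965 W$
$B{\left(u \right)} = -6 + u^{2}$
$\frac{B{\left(w{\left(-49,Q{\left(-6,-5 \right)} \right)} \right)}}{f{\left(v \right)}} = \frac{-6 + 6^{2}}{1145 \left(2965 + 1145\right)} = \frac{-6 + 36}{1145 \cdot 4110} = \frac{30}{4705950} = 30 \cdot \frac{1}{4705950} = \frac{1}{156865}$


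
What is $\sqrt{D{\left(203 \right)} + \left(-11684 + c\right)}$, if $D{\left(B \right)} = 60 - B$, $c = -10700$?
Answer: $3 i \sqrt{2503} \approx 150.09 i$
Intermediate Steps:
$\sqrt{D{\left(203 \right)} + \left(-11684 + c\right)} = \sqrt{\left(60 - 203\right) - 22384} = \sqrt{-143 - 22384} = \sqrt{-22527} = 3 i \sqrt{2503}$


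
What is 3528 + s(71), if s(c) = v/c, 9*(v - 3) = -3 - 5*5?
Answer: 2254391/639 ≈ 3528.0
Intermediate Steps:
v = -1/9 (v = 3 + (-3 - 5*5)/9 = 3 + (-3 - 25)/9 = 3 + (1/9)*(-28) = 3 - 28/9 = -1/9 ≈ -0.11111)
s(c) = -1/(9*c)
3528 + s(71) = 3528 - 1/9/71 = 3528 - 1/9*1/71 = 3528 - 1/639 = 2254391/639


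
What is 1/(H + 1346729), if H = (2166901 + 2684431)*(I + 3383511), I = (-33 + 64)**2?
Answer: 1/16419198663433 ≈ 6.0904e-14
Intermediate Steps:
I = 961 (I = 31**2 = 961)
H = 16419197316704 (H = (2166901 + 2684431)*(961 + 3383511) = 4851332*3384472 = 16419197316704)
1/(H + 1346729) = 1/(16419197316704 + 1346729) = 1/16419198663433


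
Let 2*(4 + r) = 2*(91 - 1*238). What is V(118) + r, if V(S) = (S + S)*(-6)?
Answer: -1567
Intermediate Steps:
V(S) = -12*S (V(S) = (2*S)*(-6) = -12*S)
r = -151 (r = -4 + (2*(91 - 1*238))/2 = -4 + (2*(91 - 238))/2 = -4 + (2*(-147))/2 = -4 + (1/2)*(-294) = -4 - 147 = -151)
V(118) + r = -12*118 - 151 = -1416 - 151 = -1567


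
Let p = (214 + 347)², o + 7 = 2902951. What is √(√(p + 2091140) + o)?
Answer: √(2902944 + √2405861) ≈ 1704.3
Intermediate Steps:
o = 2902944 (o = -7 + 2902951 = 2902944)
p = 314721 (p = 561² = 314721)
√(√(p + 2091140) + o) = √(√(314721 + 2091140) + 2902944) = √(√2405861 + 2902944) = √(2902944 + √2405861)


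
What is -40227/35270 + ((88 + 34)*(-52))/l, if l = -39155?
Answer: -270267061/276199370 ≈ -0.97852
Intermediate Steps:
-40227/35270 + ((88 + 34)*(-52))/l = -40227/35270 + ((88 + 34)*(-52))/(-39155) = -40227*1/35270 + (122*(-52))*(-1/39155) = -40227/35270 - 6344*(-1/39155) = -40227/35270 + 6344/39155 = -270267061/276199370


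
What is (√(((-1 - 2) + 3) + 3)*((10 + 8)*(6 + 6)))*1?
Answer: 216*√3 ≈ 374.12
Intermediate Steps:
(√(((-1 - 2) + 3) + 3)*((10 + 8)*(6 + 6)))*1 = (√((-3 + 3) + 3)*(18*12))*1 = (√(0 + 3)*216)*1 = (√3*216)*1 = (216*√3)*1 = 216*√3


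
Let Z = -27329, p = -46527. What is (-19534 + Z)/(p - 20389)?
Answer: 46863/66916 ≈ 0.70033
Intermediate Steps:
(-19534 + Z)/(p - 20389) = (-19534 - 27329)/(-46527 - 20389) = -46863/(-66916) = -46863*(-1/66916) = 46863/66916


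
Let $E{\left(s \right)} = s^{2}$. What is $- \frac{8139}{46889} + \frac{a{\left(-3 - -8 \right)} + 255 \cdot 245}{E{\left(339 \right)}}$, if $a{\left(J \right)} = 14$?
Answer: $\frac{17652254}{47686113} \approx 0.37018$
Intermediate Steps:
$- \frac{8139}{46889} + \frac{a{\left(-3 - -8 \right)} + 255 \cdot 245}{E{\left(339 \right)}} = - \frac{8139}{46889} + \frac{14 + 255 \cdot 245}{339^{2}} = \left(-8139\right) \frac{1}{46889} + \frac{14 + 62475}{114921} = - \frac{8139}{46889} + 62489 \cdot \frac{1}{114921} = - \frac{8139}{46889} + \frac{553}{1017} = \frac{17652254}{47686113}$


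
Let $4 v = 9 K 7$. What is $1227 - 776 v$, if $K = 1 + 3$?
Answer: $-47661$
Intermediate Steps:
$K = 4$
$v = 63$ ($v = \frac{9 \cdot 4 \cdot 7}{4} = \frac{36 \cdot 7}{4} = \frac{1}{4} \cdot 252 = 63$)
$1227 - 776 v = 1227 - 48888 = -47661$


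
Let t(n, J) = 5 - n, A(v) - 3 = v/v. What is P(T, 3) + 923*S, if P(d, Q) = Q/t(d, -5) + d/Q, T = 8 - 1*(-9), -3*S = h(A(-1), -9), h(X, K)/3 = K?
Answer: 99749/12 ≈ 8312.4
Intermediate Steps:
A(v) = 4 (A(v) = 3 + v/v = 3 + 1 = 4)
h(X, K) = 3*K
S = 9 (S = -(-9) = -⅓*(-27) = 9)
T = 17 (T = 8 + 9 = 17)
P(d, Q) = Q/(5 - d) + d/Q
P(T, 3) + 923*S = (17/3 - 1*3/(-5 + 17)) + 923*9 = (17*(⅓) - 1*3/12) + 8307 = (17/3 - 1*3*1/12) + 8307 = (17/3 - ¼) + 8307 = 65/12 + 8307 = 99749/12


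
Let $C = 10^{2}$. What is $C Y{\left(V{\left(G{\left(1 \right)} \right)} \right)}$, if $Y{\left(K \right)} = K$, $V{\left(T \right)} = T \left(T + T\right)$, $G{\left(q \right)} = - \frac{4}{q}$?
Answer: $3200$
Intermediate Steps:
$V{\left(T \right)} = 2 T^{2}$ ($V{\left(T \right)} = T 2 T = 2 T^{2}$)
$C = 100$
$C Y{\left(V{\left(G{\left(1 \right)} \right)} \right)} = 100 \cdot 2 \left(- \frac{4}{1}\right)^{2} = 100 \cdot 2 \left(\left(-4\right) 1\right)^{2} = 100 \cdot 2 \left(-4\right)^{2} = 100 \cdot 2 \cdot 16 = 100 \cdot 32 = 3200$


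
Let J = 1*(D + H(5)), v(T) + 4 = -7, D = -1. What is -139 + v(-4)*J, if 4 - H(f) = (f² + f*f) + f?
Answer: 433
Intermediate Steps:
v(T) = -11 (v(T) = -4 - 7 = -11)
H(f) = 4 - f - 2*f² (H(f) = 4 - ((f² + f*f) + f) = 4 - ((f² + f²) + f) = 4 - (2*f² + f) = 4 - (f + 2*f²) = 4 + (-f - 2*f²) = 4 - f - 2*f²)
J = -52 (J = 1*(-1 + (4 - 1*5 - 2*5²)) = 1*(-1 + (4 - 5 - 2*25)) = 1*(-1 + (4 - 5 - 50)) = 1*(-1 - 51) = 1*(-52) = -52)
-139 + v(-4)*J = -139 - 11*(-52) = -139 + 572 = 433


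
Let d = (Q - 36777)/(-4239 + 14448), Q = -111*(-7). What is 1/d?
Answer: -3403/12000 ≈ -0.28358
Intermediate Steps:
Q = 777
d = -12000/3403 (d = (777 - 36777)/(-4239 + 14448) = -36000/10209 = -36000*1/10209 = -12000/3403 ≈ -3.5263)
1/d = 1/(-12000/3403) = -3403/12000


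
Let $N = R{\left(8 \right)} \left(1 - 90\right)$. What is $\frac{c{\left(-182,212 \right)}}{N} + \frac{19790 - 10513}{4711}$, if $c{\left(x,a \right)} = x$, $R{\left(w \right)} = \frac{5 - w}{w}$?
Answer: $- \frac{4382257}{1257837} \approx -3.484$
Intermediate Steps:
$R{\left(w \right)} = \frac{5 - w}{w}$
$N = \frac{267}{8}$ ($N = \frac{5 - 8}{8} \left(1 - 90\right) = \frac{5 - 8}{8} \left(-89\right) = \frac{1}{8} \left(-3\right) \left(-89\right) = \left(- \frac{3}{8}\right) \left(-89\right) = \frac{267}{8} \approx 33.375$)
$\frac{c{\left(-182,212 \right)}}{N} + \frac{19790 - 10513}{4711} = - \frac{182}{\frac{267}{8}} + \frac{19790 - 10513}{4711} = \left(-182\right) \frac{8}{267} + 9277 \cdot \frac{1}{4711} = - \frac{1456}{267} + \frac{9277}{4711} = - \frac{4382257}{1257837}$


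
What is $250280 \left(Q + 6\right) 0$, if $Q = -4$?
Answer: $0$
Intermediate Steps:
$250280 \left(Q + 6\right) 0 = 250280 \left(-4 + 6\right) 0 = 250280 \cdot 2 \cdot 0 = 250280 \cdot 0 = 0$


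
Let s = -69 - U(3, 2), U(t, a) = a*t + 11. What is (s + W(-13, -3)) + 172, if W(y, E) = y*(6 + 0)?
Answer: 8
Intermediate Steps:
U(t, a) = 11 + a*t
s = -86 (s = -69 - (11 + 2*3) = -69 - (11 + 6) = -69 - 1*17 = -69 - 17 = -86)
W(y, E) = 6*y (W(y, E) = y*6 = 6*y)
(s + W(-13, -3)) + 172 = (-86 + 6*(-13)) + 172 = (-86 - 78) + 172 = -164 + 172 = 8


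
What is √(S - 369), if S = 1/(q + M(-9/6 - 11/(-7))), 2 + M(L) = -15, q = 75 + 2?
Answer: 13*I*√1965/30 ≈ 19.209*I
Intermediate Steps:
q = 77
M(L) = -17 (M(L) = -2 - 15 = -17)
S = 1/60 (S = 1/(77 - 17) = 1/60 ≈ 0.016667)
√(S - 369) = √(1/60 - 369) = √(-22139/60) = 13*I*√1965/30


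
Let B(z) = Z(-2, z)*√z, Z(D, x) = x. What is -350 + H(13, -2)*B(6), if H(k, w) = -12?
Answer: -350 - 72*√6 ≈ -526.36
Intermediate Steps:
B(z) = z^(3/2) (B(z) = z*√z = z^(3/2))
-350 + H(13, -2)*B(6) = -350 - 72*√6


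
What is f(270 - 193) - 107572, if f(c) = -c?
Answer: -107649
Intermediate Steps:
f(270 - 193) - 107572 = -(270 - 193) - 107572 = -1*77 - 107572 = -77 - 107572 = -107649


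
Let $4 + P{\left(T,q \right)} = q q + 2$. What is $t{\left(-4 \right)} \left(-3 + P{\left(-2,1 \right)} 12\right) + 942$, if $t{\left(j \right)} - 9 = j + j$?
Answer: $927$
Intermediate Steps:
$P{\left(T,q \right)} = -2 + q^{2}$ ($P{\left(T,q \right)} = -4 + \left(q q + 2\right) = -4 + \left(q^{2} + 2\right) = -4 + \left(2 + q^{2}\right) = -2 + q^{2}$)
$t{\left(j \right)} = 9 + 2 j$ ($t{\left(j \right)} = 9 + \left(j + j\right) = 9 + 2 j$)
$t{\left(-4 \right)} \left(-3 + P{\left(-2,1 \right)} 12\right) + 942 = \left(9 + 2 \left(-4\right)\right) \left(-3 + \left(-2 + 1^{2}\right) 12\right) + 942 = \left(9 - 8\right) \left(-3 + \left(-2 + 1\right) 12\right) + 942 = 1 \left(-3 - 12\right) + 942 = 1 \left(-15\right) + 942 = -15 + 942 = 927$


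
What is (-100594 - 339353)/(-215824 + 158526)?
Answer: 439947/57298 ≈ 7.6782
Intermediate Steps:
(-100594 - 339353)/(-215824 + 158526) = -439947/(-57298) = -439947*(-1/57298) = 439947/57298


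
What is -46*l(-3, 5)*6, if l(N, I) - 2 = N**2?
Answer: -3036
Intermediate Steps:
l(N, I) = 2 + N**2
-46*l(-3, 5)*6 = -46*(2 + (-3)**2)*6 = -46*(2 + 9)*6 = -46*11*6 = -506*6 = -3036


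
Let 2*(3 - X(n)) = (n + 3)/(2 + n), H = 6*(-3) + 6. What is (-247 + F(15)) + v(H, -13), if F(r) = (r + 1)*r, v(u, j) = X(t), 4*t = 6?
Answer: -65/14 ≈ -4.6429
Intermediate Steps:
t = 3/2 (t = (1/4)*6 = 3/2 ≈ 1.5000)
H = -12 (H = -18 + 6 = -12)
X(n) = 3 - (3 + n)/(2*(2 + n)) (X(n) = 3 - (n + 3)/(2*(2 + n)) = 3 - (3 + n)/(2*(2 + n)))
v(u, j) = 33/14 (v(u, j) = (9 + 5*(3/2))/(2*(2 + 3/2)) = (9 + 15/2)/(2*(7/2)) = (1/2)*(2/7)*(33/2) = 33/14)
F(r) = r*(1 + r) (F(r) = (1 + r)*r = r*(1 + r))
(-247 + F(15)) + v(H, -13) = (-247 + 15*(1 + 15)) + 33/14 = (-247 + 15*16) + 33/14 = (-247 + 240) + 33/14 = -7 + 33/14 = -65/14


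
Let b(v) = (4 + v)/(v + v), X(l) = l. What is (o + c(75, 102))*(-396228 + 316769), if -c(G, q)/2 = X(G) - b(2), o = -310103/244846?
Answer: 2884557566435/244846 ≈ 1.1781e+7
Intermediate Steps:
o = -310103/244846 (o = -310103*1/244846 = -310103/244846 ≈ -1.2665)
b(v) = (4 + v)/(2*v) (b(v) = (4 + v)/((2*v)) = (4 + v)*(1/(2*v)) = (4 + v)/(2*v))
c(G, q) = 3 - 2*G (c(G, q) = -2*(G - (4 + 2)/(2*2)) = -2*(G - 6/(2*2)) = -2*(G - 1*3/2) = -2*(G - 3/2) = -2*(-3/2 + G) = 3 - 2*G)
(o + c(75, 102))*(-396228 + 316769) = (-310103/244846 + (3 - 2*75))*(-396228 + 316769) = (-310103/244846 + (3 - 150))*(-79459) = (-310103/244846 - 147)*(-79459) = -36302465/244846*(-79459) = 2884557566435/244846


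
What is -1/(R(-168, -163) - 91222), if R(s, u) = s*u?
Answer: 1/63838 ≈ 1.5665e-5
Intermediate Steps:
-1/(R(-168, -163) - 91222) = -1/(-168*(-163) - 91222) = -1/(27384 - 91222) = -1/(-63838) = -1*(-1/63838) = 1/63838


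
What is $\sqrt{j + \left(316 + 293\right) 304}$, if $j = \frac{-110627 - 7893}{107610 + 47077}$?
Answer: $\frac{2 \sqrt{1107482114501386}}{154687} \approx 430.27$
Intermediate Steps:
$j = - \frac{118520}{154687} \approx -0.76619$
$\sqrt{j + \left(316 + 293\right) 304} = \sqrt{- \frac{118520}{154687} + \left(316 + 293\right) 304} = \sqrt{- \frac{118520}{154687} + 609 \cdot 304} = \sqrt{- \frac{118520}{154687} + 185136} = \sqrt{\frac{28638013912}{154687}} = \frac{2 \sqrt{1107482114501386}}{154687}$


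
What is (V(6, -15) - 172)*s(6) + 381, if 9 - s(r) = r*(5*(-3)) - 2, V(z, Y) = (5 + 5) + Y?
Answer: -17496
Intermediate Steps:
V(z, Y) = 10 + Y
s(r) = 11 + 15*r (s(r) = 9 - (r*(5*(-3)) - 2) = 9 - (r*(-15) - 2) = 9 - (-15*r - 2) = 9 - (-2 - 15*r) = 9 + (2 + 15*r) = 11 + 15*r)
(V(6, -15) - 172)*s(6) + 381 = ((10 - 15) - 172)*(11 + 15*6) + 381 = (-5 - 172)*(11 + 90) + 381 = -177*101 + 381 = -17877 + 381 = -17496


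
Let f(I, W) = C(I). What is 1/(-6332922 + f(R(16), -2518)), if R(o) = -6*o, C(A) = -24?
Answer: -1/6332946 ≈ -1.5790e-7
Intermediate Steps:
f(I, W) = -24
1/(-6332922 + f(R(16), -2518)) = 1/(-6332922 - 24) = 1/(-6332946) = -1/6332946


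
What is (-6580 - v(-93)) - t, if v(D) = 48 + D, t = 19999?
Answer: -26534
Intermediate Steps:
(-6580 - v(-93)) - t = (-6580 - (48 - 93)) - 1*19999 = (-6580 - 1*(-45)) - 19999 = (-6580 + 45) - 19999 = -6535 - 19999 = -26534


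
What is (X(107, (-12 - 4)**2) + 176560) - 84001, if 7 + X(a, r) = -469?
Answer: 92083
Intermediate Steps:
X(a, r) = -476 (X(a, r) = -7 - 469 = -476)
(X(107, (-12 - 4)**2) + 176560) - 84001 = (-476 + 176560) - 84001 = 176084 - 84001 = 92083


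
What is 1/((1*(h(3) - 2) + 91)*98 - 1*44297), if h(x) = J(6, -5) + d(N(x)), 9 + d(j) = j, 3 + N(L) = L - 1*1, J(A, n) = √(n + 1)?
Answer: -36555/1336306441 - 196*I/1336306441 ≈ -2.7355e-5 - 1.4667e-7*I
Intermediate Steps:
J(A, n) = √(1 + n)
N(L) = -4 + L (N(L) = -3 + (L - 1*1) = -3 + (L - 1) = -3 + (-1 + L) = -4 + L)
d(j) = -9 + j
h(x) = -13 + x + 2*I (h(x) = √(1 - 5) + (-9 + (-4 + x)) = √(-4) + (-13 + x) = 2*I + (-13 + x) = -13 + x + 2*I)
1/((1*(h(3) - 2) + 91)*98 - 1*44297) = 1/((1*((-13 + 3 + 2*I) - 2) + 91)*98 - 1*44297) = 1/((1*((-10 + 2*I) - 2) + 91)*98 - 44297) = 1/((1*(-12 + 2*I) + 91)*98 - 44297) = 1/(((-12 + 2*I) + 91)*98 - 44297) = 1/((79 + 2*I)*98 - 44297) = 1/((7742 + 196*I) - 44297) = 1/(-36555 + 196*I) = (-36555 - 196*I)/1336306441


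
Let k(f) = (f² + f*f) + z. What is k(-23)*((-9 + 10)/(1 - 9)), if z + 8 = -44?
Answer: -503/4 ≈ -125.75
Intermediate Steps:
z = -52 (z = -8 - 44 = -52)
k(f) = -52 + 2*f² (k(f) = (f² + f*f) - 52 = (f² + f²) - 52 = 2*f² - 52 = -52 + 2*f²)
k(-23)*((-9 + 10)/(1 - 9)) = (-52 + 2*(-23)²)*((-9 + 10)/(1 - 9)) = (-52 + 2*529)*(1/(-8)) = (-52 + 1058)*(1*(-⅛)) = 1006*(-⅛) = -503/4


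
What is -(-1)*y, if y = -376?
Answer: -376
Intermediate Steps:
-(-1)*y = -(-1)*(-376) = -1*376 = -376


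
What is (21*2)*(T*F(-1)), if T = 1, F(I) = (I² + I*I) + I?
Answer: 42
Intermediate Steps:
F(I) = I + 2*I² (F(I) = (I² + I²) + I = 2*I² + I = I + 2*I²)
(21*2)*(T*F(-1)) = (21*2)*(1*(-(1 + 2*(-1)))) = 42*(1*(-(1 - 2))) = 42*(1*(-1*(-1))) = 42*(1*1) = 42*1 = 42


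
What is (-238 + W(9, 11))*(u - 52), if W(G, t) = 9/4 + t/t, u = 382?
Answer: -154935/2 ≈ -77468.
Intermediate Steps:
W(G, t) = 13/4 (W(G, t) = 9*(¼) + 1 = 9/4 + 1 = 13/4)
(-238 + W(9, 11))*(u - 52) = (-238 + 13/4)*(382 - 52) = -939/4*330 = -154935/2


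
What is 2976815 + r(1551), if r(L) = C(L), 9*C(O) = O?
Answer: 8930962/3 ≈ 2.9770e+6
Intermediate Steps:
C(O) = O/9
r(L) = L/9
2976815 + r(1551) = 2976815 + (⅑)*1551 = 2976815 + 517/3 = 8930962/3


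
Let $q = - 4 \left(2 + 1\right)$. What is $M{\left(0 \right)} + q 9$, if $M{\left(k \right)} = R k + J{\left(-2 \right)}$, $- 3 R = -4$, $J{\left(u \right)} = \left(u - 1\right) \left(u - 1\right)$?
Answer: $-99$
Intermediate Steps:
$J{\left(u \right)} = \left(-1 + u\right)^{2}$ ($J{\left(u \right)} = \left(-1 + u\right) \left(-1 + u\right) = \left(-1 + u\right)^{2}$)
$R = \frac{4}{3}$ ($R = \left(- \frac{1}{3}\right) \left(-4\right) = \frac{4}{3} \approx 1.3333$)
$q = -12$ ($q = \left(-4\right) 3 = -12$)
$M{\left(k \right)} = 9 + \frac{4 k}{3}$ ($M{\left(k \right)} = \frac{4 k}{3} + \left(-1 - 2\right)^{2} = \frac{4 k}{3} + \left(-3\right)^{2} = \frac{4 k}{3} + 9 = 9 + \frac{4 k}{3}$)
$M{\left(0 \right)} + q 9 = \left(9 + \frac{4}{3} \cdot 0\right) - 108 = \left(9 + 0\right) - 108 = 9 - 108 = -99$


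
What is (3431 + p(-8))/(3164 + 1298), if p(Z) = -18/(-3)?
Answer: 3437/4462 ≈ 0.77028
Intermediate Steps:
p(Z) = 6 (p(Z) = -18*(-⅓) = 6)
(3431 + p(-8))/(3164 + 1298) = (3431 + 6)/(3164 + 1298) = 3437/4462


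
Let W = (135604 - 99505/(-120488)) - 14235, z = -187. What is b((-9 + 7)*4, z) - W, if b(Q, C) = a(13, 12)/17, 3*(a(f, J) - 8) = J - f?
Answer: -745801215203/6144888 ≈ -1.2137e+5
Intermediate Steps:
a(f, J) = 8 - f/3 + J/3 (a(f, J) = 8 + (J - f)/3 = 8 + (-f/3 + J/3) = 8 - f/3 + J/3)
b(Q, C) = 23/51 (b(Q, C) = (8 - ⅓*13 + (⅓)*12)/17 = (8 - 13/3 + 4)*(1/17) = (23/3)*(1/17) = 23/51)
W = 14623607577/120488 (W = (135604 - 99505*(-1/120488)) - 14235 = (135604 + 99505/120488) - 14235 = 16338754257/120488 - 14235 = 14623607577/120488 ≈ 1.2137e+5)
b((-9 + 7)*4, z) - W = 23/51 - 1*14623607577/120488 = 23/51 - 14623607577/120488 = -745801215203/6144888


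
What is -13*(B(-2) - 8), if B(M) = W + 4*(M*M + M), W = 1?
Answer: -13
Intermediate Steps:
B(M) = 1 + 4*M + 4*M**2 (B(M) = 1 + 4*(M*M + M) = 1 + 4*(M**2 + M) = 1 + 4*(M + M**2) = 1 + (4*M + 4*M**2) = 1 + 4*M + 4*M**2)
-13*(B(-2) - 8) = -13*((1 + 4*(-2) + 4*(-2)**2) - 8) = -13*((1 - 8 + 4*4) - 8) = -13*((1 - 8 + 16) - 8) = -13*(9 - 8) = -13*1 = -13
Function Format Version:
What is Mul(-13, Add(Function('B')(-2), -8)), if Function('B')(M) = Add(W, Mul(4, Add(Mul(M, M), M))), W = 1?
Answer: -13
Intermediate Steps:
Function('B')(M) = Add(1, Mul(4, M), Mul(4, Pow(M, 2))) (Function('B')(M) = Add(1, Mul(4, Add(Mul(M, M), M))) = Add(1, Mul(4, Add(Pow(M, 2), M))) = Add(1, Mul(4, Add(M, Pow(M, 2)))) = Add(1, Add(Mul(4, M), Mul(4, Pow(M, 2)))) = Add(1, Mul(4, M), Mul(4, Pow(M, 2))))
Mul(-13, Add(Function('B')(-2), -8)) = Mul(-13, Add(Add(1, Mul(4, -2), Mul(4, Pow(-2, 2))), -8)) = Mul(-13, Add(Add(1, -8, Mul(4, 4)), -8)) = Mul(-13, Add(Add(1, -8, 16), -8)) = Mul(-13, Add(9, -8)) = Mul(-13, 1) = -13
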